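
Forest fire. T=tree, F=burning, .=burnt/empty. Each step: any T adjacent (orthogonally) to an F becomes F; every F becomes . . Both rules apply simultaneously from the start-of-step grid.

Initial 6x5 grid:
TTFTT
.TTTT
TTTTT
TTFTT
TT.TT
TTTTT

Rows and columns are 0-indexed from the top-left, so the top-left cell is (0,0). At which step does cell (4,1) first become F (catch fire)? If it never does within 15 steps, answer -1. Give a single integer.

Step 1: cell (4,1)='T' (+6 fires, +2 burnt)
Step 2: cell (4,1)='F' (+10 fires, +6 burnt)
  -> target ignites at step 2
Step 3: cell (4,1)='.' (+7 fires, +10 burnt)
Step 4: cell (4,1)='.' (+3 fires, +7 burnt)
Step 5: cell (4,1)='.' (+0 fires, +3 burnt)
  fire out at step 5

2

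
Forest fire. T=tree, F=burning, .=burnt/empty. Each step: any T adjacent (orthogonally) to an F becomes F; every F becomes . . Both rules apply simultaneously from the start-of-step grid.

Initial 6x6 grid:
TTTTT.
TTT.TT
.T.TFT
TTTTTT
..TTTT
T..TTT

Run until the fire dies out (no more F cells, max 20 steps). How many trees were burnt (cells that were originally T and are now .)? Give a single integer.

Answer: 26

Derivation:
Step 1: +4 fires, +1 burnt (F count now 4)
Step 2: +5 fires, +4 burnt (F count now 5)
Step 3: +5 fires, +5 burnt (F count now 5)
Step 4: +5 fires, +5 burnt (F count now 5)
Step 5: +4 fires, +5 burnt (F count now 4)
Step 6: +2 fires, +4 burnt (F count now 2)
Step 7: +1 fires, +2 burnt (F count now 1)
Step 8: +0 fires, +1 burnt (F count now 0)
Fire out after step 8
Initially T: 27, now '.': 35
Total burnt (originally-T cells now '.'): 26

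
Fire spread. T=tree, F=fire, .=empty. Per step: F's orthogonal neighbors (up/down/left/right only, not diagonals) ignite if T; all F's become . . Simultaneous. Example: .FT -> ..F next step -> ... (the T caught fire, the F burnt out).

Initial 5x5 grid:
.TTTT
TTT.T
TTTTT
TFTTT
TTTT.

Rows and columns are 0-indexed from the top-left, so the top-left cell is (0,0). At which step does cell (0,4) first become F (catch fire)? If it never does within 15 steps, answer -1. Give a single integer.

Step 1: cell (0,4)='T' (+4 fires, +1 burnt)
Step 2: cell (0,4)='T' (+6 fires, +4 burnt)
Step 3: cell (0,4)='T' (+6 fires, +6 burnt)
Step 4: cell (0,4)='T' (+2 fires, +6 burnt)
Step 5: cell (0,4)='T' (+2 fires, +2 burnt)
Step 6: cell (0,4)='F' (+1 fires, +2 burnt)
  -> target ignites at step 6
Step 7: cell (0,4)='.' (+0 fires, +1 burnt)
  fire out at step 7

6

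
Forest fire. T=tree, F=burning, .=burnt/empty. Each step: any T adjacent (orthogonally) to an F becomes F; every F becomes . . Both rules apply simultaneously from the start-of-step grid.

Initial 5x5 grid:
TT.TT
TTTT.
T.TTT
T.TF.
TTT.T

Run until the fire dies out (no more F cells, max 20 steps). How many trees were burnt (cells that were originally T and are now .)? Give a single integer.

Answer: 17

Derivation:
Step 1: +2 fires, +1 burnt (F count now 2)
Step 2: +4 fires, +2 burnt (F count now 4)
Step 3: +3 fires, +4 burnt (F count now 3)
Step 4: +3 fires, +3 burnt (F count now 3)
Step 5: +3 fires, +3 burnt (F count now 3)
Step 6: +2 fires, +3 burnt (F count now 2)
Step 7: +0 fires, +2 burnt (F count now 0)
Fire out after step 7
Initially T: 18, now '.': 24
Total burnt (originally-T cells now '.'): 17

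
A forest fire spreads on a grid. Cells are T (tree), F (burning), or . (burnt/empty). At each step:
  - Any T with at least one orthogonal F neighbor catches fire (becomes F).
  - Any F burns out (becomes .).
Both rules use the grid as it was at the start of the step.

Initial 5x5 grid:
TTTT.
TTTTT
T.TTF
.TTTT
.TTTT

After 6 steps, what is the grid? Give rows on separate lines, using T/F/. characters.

Step 1: 3 trees catch fire, 1 burn out
  TTTT.
  TTTTF
  T.TF.
  .TTTF
  .TTTT
Step 2: 4 trees catch fire, 3 burn out
  TTTT.
  TTTF.
  T.F..
  .TTF.
  .TTTF
Step 3: 4 trees catch fire, 4 burn out
  TTTF.
  TTF..
  T....
  .TF..
  .TTF.
Step 4: 4 trees catch fire, 4 burn out
  TTF..
  TF...
  T....
  .F...
  .TF..
Step 5: 3 trees catch fire, 4 burn out
  TF...
  F....
  T....
  .....
  .F...
Step 6: 2 trees catch fire, 3 burn out
  F....
  .....
  F....
  .....
  .....

F....
.....
F....
.....
.....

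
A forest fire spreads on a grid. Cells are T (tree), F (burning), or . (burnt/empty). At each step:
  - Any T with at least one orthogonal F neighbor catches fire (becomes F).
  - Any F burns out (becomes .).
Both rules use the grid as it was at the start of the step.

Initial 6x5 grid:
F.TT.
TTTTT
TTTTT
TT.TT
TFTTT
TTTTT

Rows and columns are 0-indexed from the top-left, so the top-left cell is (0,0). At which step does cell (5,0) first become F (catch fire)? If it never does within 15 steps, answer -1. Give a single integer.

Step 1: cell (5,0)='T' (+5 fires, +2 burnt)
Step 2: cell (5,0)='F' (+7 fires, +5 burnt)
  -> target ignites at step 2
Step 3: cell (5,0)='.' (+5 fires, +7 burnt)
Step 4: cell (5,0)='.' (+5 fires, +5 burnt)
Step 5: cell (5,0)='.' (+3 fires, +5 burnt)
Step 6: cell (5,0)='.' (+0 fires, +3 burnt)
  fire out at step 6

2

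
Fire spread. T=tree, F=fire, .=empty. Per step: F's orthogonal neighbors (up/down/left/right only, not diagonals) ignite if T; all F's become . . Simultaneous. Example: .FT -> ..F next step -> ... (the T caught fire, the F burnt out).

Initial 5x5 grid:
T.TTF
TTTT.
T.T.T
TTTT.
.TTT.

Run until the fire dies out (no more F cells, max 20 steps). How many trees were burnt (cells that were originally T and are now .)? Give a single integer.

Step 1: +1 fires, +1 burnt (F count now 1)
Step 2: +2 fires, +1 burnt (F count now 2)
Step 3: +1 fires, +2 burnt (F count now 1)
Step 4: +2 fires, +1 burnt (F count now 2)
Step 5: +2 fires, +2 burnt (F count now 2)
Step 6: +5 fires, +2 burnt (F count now 5)
Step 7: +3 fires, +5 burnt (F count now 3)
Step 8: +0 fires, +3 burnt (F count now 0)
Fire out after step 8
Initially T: 17, now '.': 24
Total burnt (originally-T cells now '.'): 16

Answer: 16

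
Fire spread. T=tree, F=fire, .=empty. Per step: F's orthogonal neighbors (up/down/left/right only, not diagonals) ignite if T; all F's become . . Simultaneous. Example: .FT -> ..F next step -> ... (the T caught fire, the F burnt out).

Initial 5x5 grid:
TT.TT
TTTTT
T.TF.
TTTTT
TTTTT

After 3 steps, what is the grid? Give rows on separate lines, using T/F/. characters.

Step 1: 3 trees catch fire, 1 burn out
  TT.TT
  TTTFT
  T.F..
  TTTFT
  TTTTT
Step 2: 6 trees catch fire, 3 burn out
  TT.FT
  TTF.F
  T....
  TTF.F
  TTTFT
Step 3: 5 trees catch fire, 6 burn out
  TT..F
  TF...
  T....
  TF...
  TTF.F

TT..F
TF...
T....
TF...
TTF.F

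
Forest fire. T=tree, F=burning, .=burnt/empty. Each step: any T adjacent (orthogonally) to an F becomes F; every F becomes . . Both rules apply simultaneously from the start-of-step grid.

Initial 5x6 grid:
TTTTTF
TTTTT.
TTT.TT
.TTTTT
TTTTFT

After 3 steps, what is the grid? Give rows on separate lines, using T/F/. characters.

Step 1: 4 trees catch fire, 2 burn out
  TTTTF.
  TTTTT.
  TTT.TT
  .TTTFT
  TTTF.F
Step 2: 6 trees catch fire, 4 burn out
  TTTF..
  TTTTF.
  TTT.FT
  .TTF.F
  TTF...
Step 3: 5 trees catch fire, 6 burn out
  TTF...
  TTTF..
  TTT..F
  .TF...
  TF....

TTF...
TTTF..
TTT..F
.TF...
TF....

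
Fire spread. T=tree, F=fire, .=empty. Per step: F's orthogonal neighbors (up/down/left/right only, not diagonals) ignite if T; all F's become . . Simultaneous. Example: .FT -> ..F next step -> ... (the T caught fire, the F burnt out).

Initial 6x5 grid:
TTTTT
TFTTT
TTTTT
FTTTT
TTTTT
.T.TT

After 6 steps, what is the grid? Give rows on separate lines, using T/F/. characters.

Step 1: 7 trees catch fire, 2 burn out
  TFTTT
  F.FTT
  FFTTT
  .FTTT
  FTTTT
  .T.TT
Step 2: 6 trees catch fire, 7 burn out
  F.FTT
  ...FT
  ..FTT
  ..FTT
  .FTTT
  .T.TT
Step 3: 6 trees catch fire, 6 burn out
  ...FT
  ....F
  ...FT
  ...FT
  ..FTT
  .F.TT
Step 4: 4 trees catch fire, 6 burn out
  ....F
  .....
  ....F
  ....F
  ...FT
  ...TT
Step 5: 2 trees catch fire, 4 burn out
  .....
  .....
  .....
  .....
  ....F
  ...FT
Step 6: 1 trees catch fire, 2 burn out
  .....
  .....
  .....
  .....
  .....
  ....F

.....
.....
.....
.....
.....
....F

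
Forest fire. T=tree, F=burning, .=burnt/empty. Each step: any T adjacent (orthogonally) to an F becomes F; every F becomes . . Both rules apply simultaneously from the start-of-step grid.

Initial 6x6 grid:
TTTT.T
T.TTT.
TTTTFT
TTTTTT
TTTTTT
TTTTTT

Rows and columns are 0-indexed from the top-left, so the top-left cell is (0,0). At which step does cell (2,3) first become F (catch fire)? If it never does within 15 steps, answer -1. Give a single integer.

Step 1: cell (2,3)='F' (+4 fires, +1 burnt)
  -> target ignites at step 1
Step 2: cell (2,3)='.' (+5 fires, +4 burnt)
Step 3: cell (2,3)='.' (+7 fires, +5 burnt)
Step 4: cell (2,3)='.' (+6 fires, +7 burnt)
Step 5: cell (2,3)='.' (+5 fires, +6 burnt)
Step 6: cell (2,3)='.' (+3 fires, +5 burnt)
Step 7: cell (2,3)='.' (+1 fires, +3 burnt)
Step 8: cell (2,3)='.' (+0 fires, +1 burnt)
  fire out at step 8

1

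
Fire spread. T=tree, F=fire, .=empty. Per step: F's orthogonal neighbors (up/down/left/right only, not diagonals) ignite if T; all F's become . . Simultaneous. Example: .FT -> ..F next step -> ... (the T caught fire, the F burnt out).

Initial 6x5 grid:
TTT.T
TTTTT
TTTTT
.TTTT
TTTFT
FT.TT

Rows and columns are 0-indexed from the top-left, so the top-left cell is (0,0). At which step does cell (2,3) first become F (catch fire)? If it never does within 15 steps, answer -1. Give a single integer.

Step 1: cell (2,3)='T' (+6 fires, +2 burnt)
Step 2: cell (2,3)='F' (+5 fires, +6 burnt)
  -> target ignites at step 2
Step 3: cell (2,3)='.' (+4 fires, +5 burnt)
Step 4: cell (2,3)='.' (+3 fires, +4 burnt)
Step 5: cell (2,3)='.' (+4 fires, +3 burnt)
Step 6: cell (2,3)='.' (+2 fires, +4 burnt)
Step 7: cell (2,3)='.' (+1 fires, +2 burnt)
Step 8: cell (2,3)='.' (+0 fires, +1 burnt)
  fire out at step 8

2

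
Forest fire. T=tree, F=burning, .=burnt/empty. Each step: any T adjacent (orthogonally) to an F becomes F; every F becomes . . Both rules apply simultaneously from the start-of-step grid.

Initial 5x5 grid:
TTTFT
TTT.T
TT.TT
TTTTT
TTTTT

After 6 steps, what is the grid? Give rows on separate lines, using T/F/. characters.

Step 1: 2 trees catch fire, 1 burn out
  TTF.F
  TTT.T
  TT.TT
  TTTTT
  TTTTT
Step 2: 3 trees catch fire, 2 burn out
  TF...
  TTF.F
  TT.TT
  TTTTT
  TTTTT
Step 3: 3 trees catch fire, 3 burn out
  F....
  TF...
  TT.TF
  TTTTT
  TTTTT
Step 4: 4 trees catch fire, 3 burn out
  .....
  F....
  TF.F.
  TTTTF
  TTTTT
Step 5: 4 trees catch fire, 4 burn out
  .....
  .....
  F....
  TFTF.
  TTTTF
Step 6: 4 trees catch fire, 4 burn out
  .....
  .....
  .....
  F.F..
  TFTF.

.....
.....
.....
F.F..
TFTF.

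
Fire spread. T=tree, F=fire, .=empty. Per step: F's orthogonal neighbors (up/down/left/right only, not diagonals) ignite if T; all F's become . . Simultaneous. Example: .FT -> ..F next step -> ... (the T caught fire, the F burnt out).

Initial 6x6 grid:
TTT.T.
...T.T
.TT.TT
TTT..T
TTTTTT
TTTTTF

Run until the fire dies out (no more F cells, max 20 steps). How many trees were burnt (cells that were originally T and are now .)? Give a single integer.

Step 1: +2 fires, +1 burnt (F count now 2)
Step 2: +3 fires, +2 burnt (F count now 3)
Step 3: +3 fires, +3 burnt (F count now 3)
Step 4: +4 fires, +3 burnt (F count now 4)
Step 5: +3 fires, +4 burnt (F count now 3)
Step 6: +3 fires, +3 burnt (F count now 3)
Step 7: +2 fires, +3 burnt (F count now 2)
Step 8: +0 fires, +2 burnt (F count now 0)
Fire out after step 8
Initially T: 25, now '.': 31
Total burnt (originally-T cells now '.'): 20

Answer: 20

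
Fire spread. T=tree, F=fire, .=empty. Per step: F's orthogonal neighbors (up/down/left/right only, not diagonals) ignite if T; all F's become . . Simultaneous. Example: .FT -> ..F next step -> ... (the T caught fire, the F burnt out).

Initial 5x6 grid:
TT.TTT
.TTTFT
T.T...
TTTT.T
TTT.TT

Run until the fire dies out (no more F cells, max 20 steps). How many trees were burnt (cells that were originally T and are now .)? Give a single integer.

Step 1: +3 fires, +1 burnt (F count now 3)
Step 2: +3 fires, +3 burnt (F count now 3)
Step 3: +2 fires, +3 burnt (F count now 2)
Step 4: +2 fires, +2 burnt (F count now 2)
Step 5: +4 fires, +2 burnt (F count now 4)
Step 6: +2 fires, +4 burnt (F count now 2)
Step 7: +2 fires, +2 burnt (F count now 2)
Step 8: +0 fires, +2 burnt (F count now 0)
Fire out after step 8
Initially T: 21, now '.': 27
Total burnt (originally-T cells now '.'): 18

Answer: 18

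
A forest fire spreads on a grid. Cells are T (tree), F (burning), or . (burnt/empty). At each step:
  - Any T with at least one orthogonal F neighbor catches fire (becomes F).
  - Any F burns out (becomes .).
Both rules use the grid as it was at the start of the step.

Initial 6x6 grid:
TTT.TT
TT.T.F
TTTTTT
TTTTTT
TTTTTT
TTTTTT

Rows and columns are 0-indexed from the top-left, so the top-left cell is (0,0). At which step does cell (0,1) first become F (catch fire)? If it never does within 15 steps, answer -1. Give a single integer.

Step 1: cell (0,1)='T' (+2 fires, +1 burnt)
Step 2: cell (0,1)='T' (+3 fires, +2 burnt)
Step 3: cell (0,1)='T' (+3 fires, +3 burnt)
Step 4: cell (0,1)='T' (+5 fires, +3 burnt)
Step 5: cell (0,1)='T' (+4 fires, +5 burnt)
Step 6: cell (0,1)='T' (+5 fires, +4 burnt)
Step 7: cell (0,1)='F' (+5 fires, +5 burnt)
  -> target ignites at step 7
Step 8: cell (0,1)='.' (+4 fires, +5 burnt)
Step 9: cell (0,1)='.' (+1 fires, +4 burnt)
Step 10: cell (0,1)='.' (+0 fires, +1 burnt)
  fire out at step 10

7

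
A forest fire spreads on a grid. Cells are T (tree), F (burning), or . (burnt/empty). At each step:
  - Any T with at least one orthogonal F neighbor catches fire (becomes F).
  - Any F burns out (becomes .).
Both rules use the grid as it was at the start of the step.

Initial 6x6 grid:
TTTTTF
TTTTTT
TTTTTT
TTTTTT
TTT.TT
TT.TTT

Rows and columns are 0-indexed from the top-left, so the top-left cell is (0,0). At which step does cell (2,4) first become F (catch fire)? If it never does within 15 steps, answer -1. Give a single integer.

Step 1: cell (2,4)='T' (+2 fires, +1 burnt)
Step 2: cell (2,4)='T' (+3 fires, +2 burnt)
Step 3: cell (2,4)='F' (+4 fires, +3 burnt)
  -> target ignites at step 3
Step 4: cell (2,4)='.' (+5 fires, +4 burnt)
Step 5: cell (2,4)='.' (+6 fires, +5 burnt)
Step 6: cell (2,4)='.' (+4 fires, +6 burnt)
Step 7: cell (2,4)='.' (+4 fires, +4 burnt)
Step 8: cell (2,4)='.' (+2 fires, +4 burnt)
Step 9: cell (2,4)='.' (+2 fires, +2 burnt)
Step 10: cell (2,4)='.' (+1 fires, +2 burnt)
Step 11: cell (2,4)='.' (+0 fires, +1 burnt)
  fire out at step 11

3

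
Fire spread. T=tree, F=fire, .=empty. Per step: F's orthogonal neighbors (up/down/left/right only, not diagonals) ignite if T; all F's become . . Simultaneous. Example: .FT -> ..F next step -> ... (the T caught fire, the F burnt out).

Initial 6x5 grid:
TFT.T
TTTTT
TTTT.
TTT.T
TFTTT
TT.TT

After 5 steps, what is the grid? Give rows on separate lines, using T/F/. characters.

Step 1: 7 trees catch fire, 2 burn out
  F.F.T
  TFTTT
  TTTT.
  TFT.T
  F.FTT
  TF.TT
Step 2: 7 trees catch fire, 7 burn out
  ....T
  F.FTT
  TFTT.
  F.F.T
  ...FT
  F..TT
Step 3: 5 trees catch fire, 7 burn out
  ....T
  ...FT
  F.FT.
  ....T
  ....F
  ...FT
Step 4: 4 trees catch fire, 5 burn out
  ....T
  ....F
  ...F.
  ....F
  .....
  ....F
Step 5: 1 trees catch fire, 4 burn out
  ....F
  .....
  .....
  .....
  .....
  .....

....F
.....
.....
.....
.....
.....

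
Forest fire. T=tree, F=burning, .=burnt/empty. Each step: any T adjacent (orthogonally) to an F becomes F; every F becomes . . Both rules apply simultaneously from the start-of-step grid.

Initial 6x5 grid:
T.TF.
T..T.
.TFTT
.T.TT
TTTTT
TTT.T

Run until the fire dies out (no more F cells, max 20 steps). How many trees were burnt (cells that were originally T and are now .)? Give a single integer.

Step 1: +4 fires, +2 burnt (F count now 4)
Step 2: +3 fires, +4 burnt (F count now 3)
Step 3: +3 fires, +3 burnt (F count now 3)
Step 4: +4 fires, +3 burnt (F count now 4)
Step 5: +3 fires, +4 burnt (F count now 3)
Step 6: +0 fires, +3 burnt (F count now 0)
Fire out after step 6
Initially T: 19, now '.': 28
Total burnt (originally-T cells now '.'): 17

Answer: 17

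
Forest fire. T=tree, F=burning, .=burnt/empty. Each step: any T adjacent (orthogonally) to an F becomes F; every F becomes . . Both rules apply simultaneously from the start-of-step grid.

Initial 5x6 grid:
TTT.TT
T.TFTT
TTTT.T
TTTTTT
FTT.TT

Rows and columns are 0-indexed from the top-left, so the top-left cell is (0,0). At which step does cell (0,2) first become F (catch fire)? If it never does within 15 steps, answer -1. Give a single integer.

Step 1: cell (0,2)='T' (+5 fires, +2 burnt)
Step 2: cell (0,2)='F' (+8 fires, +5 burnt)
  -> target ignites at step 2
Step 3: cell (0,2)='.' (+7 fires, +8 burnt)
Step 4: cell (0,2)='.' (+3 fires, +7 burnt)
Step 5: cell (0,2)='.' (+1 fires, +3 burnt)
Step 6: cell (0,2)='.' (+0 fires, +1 burnt)
  fire out at step 6

2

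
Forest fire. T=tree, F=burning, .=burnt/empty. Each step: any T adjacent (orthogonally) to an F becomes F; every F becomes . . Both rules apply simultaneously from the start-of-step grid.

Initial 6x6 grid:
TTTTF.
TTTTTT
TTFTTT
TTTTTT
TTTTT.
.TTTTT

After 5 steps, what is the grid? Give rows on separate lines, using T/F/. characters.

Step 1: 6 trees catch fire, 2 burn out
  TTTF..
  TTFTFT
  TF.FTT
  TTFTTT
  TTTTT.
  .TTTTT
Step 2: 9 trees catch fire, 6 burn out
  TTF...
  TF.F.F
  F...FT
  TF.FTT
  TTFTT.
  .TTTTT
Step 3: 8 trees catch fire, 9 burn out
  TF....
  F.....
  .....F
  F...FT
  TF.FT.
  .TFTTT
Step 4: 6 trees catch fire, 8 burn out
  F.....
  ......
  ......
  .....F
  F...F.
  .F.FTT
Step 5: 1 trees catch fire, 6 burn out
  ......
  ......
  ......
  ......
  ......
  ....FT

......
......
......
......
......
....FT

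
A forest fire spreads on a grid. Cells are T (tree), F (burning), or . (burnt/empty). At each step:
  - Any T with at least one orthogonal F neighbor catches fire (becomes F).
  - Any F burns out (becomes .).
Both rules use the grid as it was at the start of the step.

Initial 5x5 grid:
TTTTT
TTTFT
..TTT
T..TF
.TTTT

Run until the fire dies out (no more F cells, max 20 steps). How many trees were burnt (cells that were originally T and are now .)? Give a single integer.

Step 1: +7 fires, +2 burnt (F count now 7)
Step 2: +5 fires, +7 burnt (F count now 5)
Step 3: +3 fires, +5 burnt (F count now 3)
Step 4: +2 fires, +3 burnt (F count now 2)
Step 5: +0 fires, +2 burnt (F count now 0)
Fire out after step 5
Initially T: 18, now '.': 24
Total burnt (originally-T cells now '.'): 17

Answer: 17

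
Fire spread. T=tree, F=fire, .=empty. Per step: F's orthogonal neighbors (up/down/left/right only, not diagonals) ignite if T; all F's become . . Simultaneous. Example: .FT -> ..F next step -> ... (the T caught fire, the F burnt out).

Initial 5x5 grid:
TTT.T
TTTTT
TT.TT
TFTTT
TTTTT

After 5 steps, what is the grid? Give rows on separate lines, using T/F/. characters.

Step 1: 4 trees catch fire, 1 burn out
  TTT.T
  TTTTT
  TF.TT
  F.FTT
  TFTTT
Step 2: 5 trees catch fire, 4 burn out
  TTT.T
  TFTTT
  F..TT
  ...FT
  F.FTT
Step 3: 6 trees catch fire, 5 burn out
  TFT.T
  F.FTT
  ...FT
  ....F
  ...FT
Step 4: 5 trees catch fire, 6 burn out
  F.F.T
  ...FT
  ....F
  .....
  ....F
Step 5: 1 trees catch fire, 5 burn out
  ....T
  ....F
  .....
  .....
  .....

....T
....F
.....
.....
.....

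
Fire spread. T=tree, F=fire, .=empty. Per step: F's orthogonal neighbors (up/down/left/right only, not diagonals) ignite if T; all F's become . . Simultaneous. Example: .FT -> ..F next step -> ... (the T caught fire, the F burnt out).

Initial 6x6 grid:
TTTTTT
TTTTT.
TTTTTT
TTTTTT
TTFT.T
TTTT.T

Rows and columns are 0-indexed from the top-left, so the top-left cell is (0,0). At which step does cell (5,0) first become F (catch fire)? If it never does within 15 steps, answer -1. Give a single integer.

Step 1: cell (5,0)='T' (+4 fires, +1 burnt)
Step 2: cell (5,0)='T' (+6 fires, +4 burnt)
Step 3: cell (5,0)='F' (+6 fires, +6 burnt)
  -> target ignites at step 3
Step 4: cell (5,0)='.' (+6 fires, +6 burnt)
Step 5: cell (5,0)='.' (+6 fires, +6 burnt)
Step 6: cell (5,0)='.' (+3 fires, +6 burnt)
Step 7: cell (5,0)='.' (+1 fires, +3 burnt)
Step 8: cell (5,0)='.' (+0 fires, +1 burnt)
  fire out at step 8

3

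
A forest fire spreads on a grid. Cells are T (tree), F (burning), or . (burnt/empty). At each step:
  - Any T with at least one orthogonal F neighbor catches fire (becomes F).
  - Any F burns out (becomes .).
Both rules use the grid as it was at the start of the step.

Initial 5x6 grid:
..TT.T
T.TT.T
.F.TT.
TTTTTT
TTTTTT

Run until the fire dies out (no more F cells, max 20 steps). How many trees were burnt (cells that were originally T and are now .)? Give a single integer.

Answer: 18

Derivation:
Step 1: +1 fires, +1 burnt (F count now 1)
Step 2: +3 fires, +1 burnt (F count now 3)
Step 3: +3 fires, +3 burnt (F count now 3)
Step 4: +3 fires, +3 burnt (F count now 3)
Step 5: +4 fires, +3 burnt (F count now 4)
Step 6: +3 fires, +4 burnt (F count now 3)
Step 7: +1 fires, +3 burnt (F count now 1)
Step 8: +0 fires, +1 burnt (F count now 0)
Fire out after step 8
Initially T: 21, now '.': 27
Total burnt (originally-T cells now '.'): 18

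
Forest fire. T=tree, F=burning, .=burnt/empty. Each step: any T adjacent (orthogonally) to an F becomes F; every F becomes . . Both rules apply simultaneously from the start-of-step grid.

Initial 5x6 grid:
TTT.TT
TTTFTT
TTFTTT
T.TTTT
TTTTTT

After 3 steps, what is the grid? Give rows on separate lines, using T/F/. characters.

Step 1: 5 trees catch fire, 2 burn out
  TTT.TT
  TTF.FT
  TF.FTT
  T.FTTT
  TTTTTT
Step 2: 8 trees catch fire, 5 burn out
  TTF.FT
  TF...F
  F...FT
  T..FTT
  TTFTTT
Step 3: 8 trees catch fire, 8 burn out
  TF...F
  F.....
  .....F
  F...FT
  TF.FTT

TF...F
F.....
.....F
F...FT
TF.FTT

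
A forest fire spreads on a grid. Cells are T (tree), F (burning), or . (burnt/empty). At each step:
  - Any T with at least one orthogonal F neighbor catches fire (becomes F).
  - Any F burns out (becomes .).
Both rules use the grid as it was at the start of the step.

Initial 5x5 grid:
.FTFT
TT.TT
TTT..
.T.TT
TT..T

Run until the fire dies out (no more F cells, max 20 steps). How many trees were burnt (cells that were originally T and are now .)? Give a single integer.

Step 1: +4 fires, +2 burnt (F count now 4)
Step 2: +3 fires, +4 burnt (F count now 3)
Step 3: +3 fires, +3 burnt (F count now 3)
Step 4: +1 fires, +3 burnt (F count now 1)
Step 5: +1 fires, +1 burnt (F count now 1)
Step 6: +0 fires, +1 burnt (F count now 0)
Fire out after step 6
Initially T: 15, now '.': 22
Total burnt (originally-T cells now '.'): 12

Answer: 12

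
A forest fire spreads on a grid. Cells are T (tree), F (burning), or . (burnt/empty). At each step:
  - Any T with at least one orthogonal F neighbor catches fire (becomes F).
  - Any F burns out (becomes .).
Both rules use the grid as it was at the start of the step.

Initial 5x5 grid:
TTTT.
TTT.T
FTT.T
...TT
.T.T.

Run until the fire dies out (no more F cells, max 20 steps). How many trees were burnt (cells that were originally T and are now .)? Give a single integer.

Answer: 9

Derivation:
Step 1: +2 fires, +1 burnt (F count now 2)
Step 2: +3 fires, +2 burnt (F count now 3)
Step 3: +2 fires, +3 burnt (F count now 2)
Step 4: +1 fires, +2 burnt (F count now 1)
Step 5: +1 fires, +1 burnt (F count now 1)
Step 6: +0 fires, +1 burnt (F count now 0)
Fire out after step 6
Initially T: 15, now '.': 19
Total burnt (originally-T cells now '.'): 9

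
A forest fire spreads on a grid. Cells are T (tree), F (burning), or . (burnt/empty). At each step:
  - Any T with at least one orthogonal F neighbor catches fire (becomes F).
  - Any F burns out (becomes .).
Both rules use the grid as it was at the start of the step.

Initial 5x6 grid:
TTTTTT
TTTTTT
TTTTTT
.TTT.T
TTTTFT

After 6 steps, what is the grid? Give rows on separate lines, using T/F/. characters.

Step 1: 2 trees catch fire, 1 burn out
  TTTTTT
  TTTTTT
  TTTTTT
  .TTT.T
  TTTF.F
Step 2: 3 trees catch fire, 2 burn out
  TTTTTT
  TTTTTT
  TTTTTT
  .TTF.F
  TTF...
Step 3: 4 trees catch fire, 3 burn out
  TTTTTT
  TTTTTT
  TTTFTF
  .TF...
  TF....
Step 4: 6 trees catch fire, 4 burn out
  TTTTTT
  TTTFTF
  TTF.F.
  .F....
  F.....
Step 5: 5 trees catch fire, 6 burn out
  TTTFTF
  TTF.F.
  TF....
  ......
  ......
Step 6: 4 trees catch fire, 5 burn out
  TTF.F.
  TF....
  F.....
  ......
  ......

TTF.F.
TF....
F.....
......
......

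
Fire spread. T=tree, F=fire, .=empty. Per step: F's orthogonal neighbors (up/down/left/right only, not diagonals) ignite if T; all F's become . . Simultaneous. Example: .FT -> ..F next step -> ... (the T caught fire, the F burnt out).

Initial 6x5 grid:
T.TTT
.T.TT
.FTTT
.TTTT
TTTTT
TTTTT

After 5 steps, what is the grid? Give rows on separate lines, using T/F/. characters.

Step 1: 3 trees catch fire, 1 burn out
  T.TTT
  .F.TT
  ..FTT
  .FTTT
  TTTTT
  TTTTT
Step 2: 3 trees catch fire, 3 burn out
  T.TTT
  ...TT
  ...FT
  ..FTT
  TFTTT
  TTTTT
Step 3: 6 trees catch fire, 3 burn out
  T.TTT
  ...FT
  ....F
  ...FT
  F.FTT
  TFTTT
Step 4: 6 trees catch fire, 6 burn out
  T.TFT
  ....F
  .....
  ....F
  ...FT
  F.FTT
Step 5: 4 trees catch fire, 6 burn out
  T.F.F
  .....
  .....
  .....
  ....F
  ...FT

T.F.F
.....
.....
.....
....F
...FT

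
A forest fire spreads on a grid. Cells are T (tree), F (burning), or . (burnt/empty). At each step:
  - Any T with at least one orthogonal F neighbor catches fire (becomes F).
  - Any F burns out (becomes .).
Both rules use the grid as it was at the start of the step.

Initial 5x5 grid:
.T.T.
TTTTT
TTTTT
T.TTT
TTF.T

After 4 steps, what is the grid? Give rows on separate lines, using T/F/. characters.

Step 1: 2 trees catch fire, 1 burn out
  .T.T.
  TTTTT
  TTTTT
  T.FTT
  TF..T
Step 2: 3 trees catch fire, 2 burn out
  .T.T.
  TTTTT
  TTFTT
  T..FT
  F...T
Step 3: 5 trees catch fire, 3 burn out
  .T.T.
  TTFTT
  TF.FT
  F...F
  ....T
Step 4: 5 trees catch fire, 5 burn out
  .T.T.
  TF.FT
  F...F
  .....
  ....F

.T.T.
TF.FT
F...F
.....
....F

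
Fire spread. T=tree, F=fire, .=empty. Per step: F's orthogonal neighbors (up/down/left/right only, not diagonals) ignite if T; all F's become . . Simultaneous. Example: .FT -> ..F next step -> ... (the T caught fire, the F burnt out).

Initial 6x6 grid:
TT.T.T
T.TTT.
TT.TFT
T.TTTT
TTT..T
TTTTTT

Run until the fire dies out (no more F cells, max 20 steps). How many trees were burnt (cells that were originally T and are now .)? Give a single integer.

Answer: 26

Derivation:
Step 1: +4 fires, +1 burnt (F count now 4)
Step 2: +3 fires, +4 burnt (F count now 3)
Step 3: +4 fires, +3 burnt (F count now 4)
Step 4: +2 fires, +4 burnt (F count now 2)
Step 5: +3 fires, +2 burnt (F count now 3)
Step 6: +3 fires, +3 burnt (F count now 3)
Step 7: +2 fires, +3 burnt (F count now 2)
Step 8: +1 fires, +2 burnt (F count now 1)
Step 9: +2 fires, +1 burnt (F count now 2)
Step 10: +1 fires, +2 burnt (F count now 1)
Step 11: +1 fires, +1 burnt (F count now 1)
Step 12: +0 fires, +1 burnt (F count now 0)
Fire out after step 12
Initially T: 27, now '.': 35
Total burnt (originally-T cells now '.'): 26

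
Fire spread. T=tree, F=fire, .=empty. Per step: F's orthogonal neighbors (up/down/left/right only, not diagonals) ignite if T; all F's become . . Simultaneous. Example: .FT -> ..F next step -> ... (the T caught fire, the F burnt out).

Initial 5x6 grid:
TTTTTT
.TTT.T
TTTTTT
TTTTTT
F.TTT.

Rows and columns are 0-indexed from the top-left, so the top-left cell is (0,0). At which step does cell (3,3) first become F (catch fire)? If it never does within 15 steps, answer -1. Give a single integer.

Step 1: cell (3,3)='T' (+1 fires, +1 burnt)
Step 2: cell (3,3)='T' (+2 fires, +1 burnt)
Step 3: cell (3,3)='T' (+2 fires, +2 burnt)
Step 4: cell (3,3)='F' (+4 fires, +2 burnt)
  -> target ignites at step 4
Step 5: cell (3,3)='.' (+5 fires, +4 burnt)
Step 6: cell (3,3)='.' (+6 fires, +5 burnt)
Step 7: cell (3,3)='.' (+2 fires, +6 burnt)
Step 8: cell (3,3)='.' (+2 fires, +2 burnt)
Step 9: cell (3,3)='.' (+1 fires, +2 burnt)
Step 10: cell (3,3)='.' (+0 fires, +1 burnt)
  fire out at step 10

4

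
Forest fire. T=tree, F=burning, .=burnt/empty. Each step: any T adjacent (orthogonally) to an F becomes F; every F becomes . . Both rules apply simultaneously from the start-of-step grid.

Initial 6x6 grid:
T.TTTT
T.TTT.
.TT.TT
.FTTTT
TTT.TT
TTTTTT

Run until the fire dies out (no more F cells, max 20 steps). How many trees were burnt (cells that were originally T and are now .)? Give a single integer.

Answer: 26

Derivation:
Step 1: +3 fires, +1 burnt (F count now 3)
Step 2: +5 fires, +3 burnt (F count now 5)
Step 3: +4 fires, +5 burnt (F count now 4)
Step 4: +6 fires, +4 burnt (F count now 6)
Step 5: +5 fires, +6 burnt (F count now 5)
Step 6: +2 fires, +5 burnt (F count now 2)
Step 7: +1 fires, +2 burnt (F count now 1)
Step 8: +0 fires, +1 burnt (F count now 0)
Fire out after step 8
Initially T: 28, now '.': 34
Total burnt (originally-T cells now '.'): 26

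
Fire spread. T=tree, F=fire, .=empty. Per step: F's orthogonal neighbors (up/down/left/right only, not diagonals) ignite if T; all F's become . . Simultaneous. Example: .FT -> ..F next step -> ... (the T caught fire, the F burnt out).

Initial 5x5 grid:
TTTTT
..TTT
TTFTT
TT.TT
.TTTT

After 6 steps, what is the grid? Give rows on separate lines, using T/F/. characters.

Step 1: 3 trees catch fire, 1 burn out
  TTTTT
  ..FTT
  TF.FT
  TT.TT
  .TTTT
Step 2: 6 trees catch fire, 3 burn out
  TTFTT
  ...FT
  F...F
  TF.FT
  .TTTT
Step 3: 7 trees catch fire, 6 burn out
  TF.FT
  ....F
  .....
  F...F
  .FTFT
Step 4: 4 trees catch fire, 7 burn out
  F...F
  .....
  .....
  .....
  ..F.F
Step 5: 0 trees catch fire, 4 burn out
  .....
  .....
  .....
  .....
  .....
Step 6: 0 trees catch fire, 0 burn out
  .....
  .....
  .....
  .....
  .....

.....
.....
.....
.....
.....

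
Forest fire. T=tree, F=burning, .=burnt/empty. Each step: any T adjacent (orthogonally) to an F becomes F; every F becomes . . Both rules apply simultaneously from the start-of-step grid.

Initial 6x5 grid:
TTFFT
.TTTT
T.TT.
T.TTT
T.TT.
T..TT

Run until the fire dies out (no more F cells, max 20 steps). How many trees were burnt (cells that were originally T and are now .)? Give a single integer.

Step 1: +4 fires, +2 burnt (F count now 4)
Step 2: +5 fires, +4 burnt (F count now 5)
Step 3: +2 fires, +5 burnt (F count now 2)
Step 4: +3 fires, +2 burnt (F count now 3)
Step 5: +1 fires, +3 burnt (F count now 1)
Step 6: +1 fires, +1 burnt (F count now 1)
Step 7: +0 fires, +1 burnt (F count now 0)
Fire out after step 7
Initially T: 20, now '.': 26
Total burnt (originally-T cells now '.'): 16

Answer: 16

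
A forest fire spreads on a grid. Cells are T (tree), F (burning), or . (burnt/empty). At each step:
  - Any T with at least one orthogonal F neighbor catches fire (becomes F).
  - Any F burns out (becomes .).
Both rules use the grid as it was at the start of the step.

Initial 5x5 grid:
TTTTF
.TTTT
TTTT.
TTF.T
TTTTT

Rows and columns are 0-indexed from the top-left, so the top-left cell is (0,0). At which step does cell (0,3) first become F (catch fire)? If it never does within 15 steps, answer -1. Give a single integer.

Step 1: cell (0,3)='F' (+5 fires, +2 burnt)
  -> target ignites at step 1
Step 2: cell (0,3)='.' (+8 fires, +5 burnt)
Step 3: cell (0,3)='.' (+5 fires, +8 burnt)
Step 4: cell (0,3)='.' (+2 fires, +5 burnt)
Step 5: cell (0,3)='.' (+0 fires, +2 burnt)
  fire out at step 5

1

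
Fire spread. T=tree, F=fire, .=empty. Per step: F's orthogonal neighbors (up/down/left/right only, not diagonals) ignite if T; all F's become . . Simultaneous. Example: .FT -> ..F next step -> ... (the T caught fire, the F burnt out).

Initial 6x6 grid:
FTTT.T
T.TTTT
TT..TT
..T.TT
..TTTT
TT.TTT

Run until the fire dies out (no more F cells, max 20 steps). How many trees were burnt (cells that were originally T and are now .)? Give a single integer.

Answer: 23

Derivation:
Step 1: +2 fires, +1 burnt (F count now 2)
Step 2: +2 fires, +2 burnt (F count now 2)
Step 3: +3 fires, +2 burnt (F count now 3)
Step 4: +1 fires, +3 burnt (F count now 1)
Step 5: +1 fires, +1 burnt (F count now 1)
Step 6: +2 fires, +1 burnt (F count now 2)
Step 7: +3 fires, +2 burnt (F count now 3)
Step 8: +2 fires, +3 burnt (F count now 2)
Step 9: +3 fires, +2 burnt (F count now 3)
Step 10: +3 fires, +3 burnt (F count now 3)
Step 11: +1 fires, +3 burnt (F count now 1)
Step 12: +0 fires, +1 burnt (F count now 0)
Fire out after step 12
Initially T: 25, now '.': 34
Total burnt (originally-T cells now '.'): 23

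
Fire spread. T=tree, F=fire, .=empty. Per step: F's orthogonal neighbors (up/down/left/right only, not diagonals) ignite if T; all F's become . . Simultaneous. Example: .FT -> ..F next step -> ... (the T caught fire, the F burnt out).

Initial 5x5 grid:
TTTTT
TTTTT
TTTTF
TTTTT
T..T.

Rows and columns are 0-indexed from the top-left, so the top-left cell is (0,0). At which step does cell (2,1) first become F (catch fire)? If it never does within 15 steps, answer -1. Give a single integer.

Step 1: cell (2,1)='T' (+3 fires, +1 burnt)
Step 2: cell (2,1)='T' (+4 fires, +3 burnt)
Step 3: cell (2,1)='F' (+5 fires, +4 burnt)
  -> target ignites at step 3
Step 4: cell (2,1)='.' (+4 fires, +5 burnt)
Step 5: cell (2,1)='.' (+3 fires, +4 burnt)
Step 6: cell (2,1)='.' (+2 fires, +3 burnt)
Step 7: cell (2,1)='.' (+0 fires, +2 burnt)
  fire out at step 7

3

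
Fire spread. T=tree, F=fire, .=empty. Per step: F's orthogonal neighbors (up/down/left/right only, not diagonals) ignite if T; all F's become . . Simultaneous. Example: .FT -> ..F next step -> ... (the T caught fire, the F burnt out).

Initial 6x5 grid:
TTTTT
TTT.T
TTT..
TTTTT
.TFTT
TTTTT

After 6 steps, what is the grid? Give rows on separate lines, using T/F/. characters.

Step 1: 4 trees catch fire, 1 burn out
  TTTTT
  TTT.T
  TTT..
  TTFTT
  .F.FT
  TTFTT
Step 2: 6 trees catch fire, 4 burn out
  TTTTT
  TTT.T
  TTF..
  TF.FT
  ....F
  TF.FT
Step 3: 6 trees catch fire, 6 burn out
  TTTTT
  TTF.T
  TF...
  F...F
  .....
  F...F
Step 4: 3 trees catch fire, 6 burn out
  TTFTT
  TF..T
  F....
  .....
  .....
  .....
Step 5: 3 trees catch fire, 3 burn out
  TF.FT
  F...T
  .....
  .....
  .....
  .....
Step 6: 2 trees catch fire, 3 burn out
  F...F
  ....T
  .....
  .....
  .....
  .....

F...F
....T
.....
.....
.....
.....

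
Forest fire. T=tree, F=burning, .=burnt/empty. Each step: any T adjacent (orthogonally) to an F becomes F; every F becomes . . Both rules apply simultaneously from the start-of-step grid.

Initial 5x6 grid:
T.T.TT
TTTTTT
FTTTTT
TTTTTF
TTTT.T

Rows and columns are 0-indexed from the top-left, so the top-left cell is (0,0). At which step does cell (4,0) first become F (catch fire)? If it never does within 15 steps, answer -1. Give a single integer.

Step 1: cell (4,0)='T' (+6 fires, +2 burnt)
Step 2: cell (4,0)='F' (+8 fires, +6 burnt)
  -> target ignites at step 2
Step 3: cell (4,0)='.' (+7 fires, +8 burnt)
Step 4: cell (4,0)='.' (+4 fires, +7 burnt)
Step 5: cell (4,0)='.' (+0 fires, +4 burnt)
  fire out at step 5

2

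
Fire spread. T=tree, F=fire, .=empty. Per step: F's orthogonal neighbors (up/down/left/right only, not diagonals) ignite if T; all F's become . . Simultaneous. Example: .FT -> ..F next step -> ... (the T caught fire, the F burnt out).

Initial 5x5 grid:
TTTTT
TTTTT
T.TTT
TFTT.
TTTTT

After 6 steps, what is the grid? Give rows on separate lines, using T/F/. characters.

Step 1: 3 trees catch fire, 1 burn out
  TTTTT
  TTTTT
  T.TTT
  F.FT.
  TFTTT
Step 2: 5 trees catch fire, 3 burn out
  TTTTT
  TTTTT
  F.FTT
  ...F.
  F.FTT
Step 3: 4 trees catch fire, 5 burn out
  TTTTT
  FTFTT
  ...FT
  .....
  ...FT
Step 4: 6 trees catch fire, 4 burn out
  FTFTT
  .F.FT
  ....F
  .....
  ....F
Step 5: 3 trees catch fire, 6 burn out
  .F.FT
  ....F
  .....
  .....
  .....
Step 6: 1 trees catch fire, 3 burn out
  ....F
  .....
  .....
  .....
  .....

....F
.....
.....
.....
.....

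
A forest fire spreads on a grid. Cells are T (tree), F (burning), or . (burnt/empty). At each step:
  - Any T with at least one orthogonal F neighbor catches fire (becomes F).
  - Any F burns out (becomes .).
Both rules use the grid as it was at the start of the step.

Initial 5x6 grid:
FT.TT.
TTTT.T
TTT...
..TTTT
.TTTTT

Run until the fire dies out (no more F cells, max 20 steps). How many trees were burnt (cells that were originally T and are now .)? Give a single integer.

Step 1: +2 fires, +1 burnt (F count now 2)
Step 2: +2 fires, +2 burnt (F count now 2)
Step 3: +2 fires, +2 burnt (F count now 2)
Step 4: +2 fires, +2 burnt (F count now 2)
Step 5: +2 fires, +2 burnt (F count now 2)
Step 6: +3 fires, +2 burnt (F count now 3)
Step 7: +3 fires, +3 burnt (F count now 3)
Step 8: +2 fires, +3 burnt (F count now 2)
Step 9: +1 fires, +2 burnt (F count now 1)
Step 10: +0 fires, +1 burnt (F count now 0)
Fire out after step 10
Initially T: 20, now '.': 29
Total burnt (originally-T cells now '.'): 19

Answer: 19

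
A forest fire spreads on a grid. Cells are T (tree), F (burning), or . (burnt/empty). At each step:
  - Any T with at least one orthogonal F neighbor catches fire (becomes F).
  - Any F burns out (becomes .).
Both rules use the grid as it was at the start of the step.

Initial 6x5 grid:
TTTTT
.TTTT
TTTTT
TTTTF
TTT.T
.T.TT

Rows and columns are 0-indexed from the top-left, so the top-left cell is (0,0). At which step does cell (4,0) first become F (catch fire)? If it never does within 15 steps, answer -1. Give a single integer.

Step 1: cell (4,0)='T' (+3 fires, +1 burnt)
Step 2: cell (4,0)='T' (+4 fires, +3 burnt)
Step 3: cell (4,0)='T' (+6 fires, +4 burnt)
Step 4: cell (4,0)='T' (+5 fires, +6 burnt)
Step 5: cell (4,0)='F' (+5 fires, +5 burnt)
  -> target ignites at step 5
Step 6: cell (4,0)='.' (+1 fires, +5 burnt)
Step 7: cell (4,0)='.' (+1 fires, +1 burnt)
Step 8: cell (4,0)='.' (+0 fires, +1 burnt)
  fire out at step 8

5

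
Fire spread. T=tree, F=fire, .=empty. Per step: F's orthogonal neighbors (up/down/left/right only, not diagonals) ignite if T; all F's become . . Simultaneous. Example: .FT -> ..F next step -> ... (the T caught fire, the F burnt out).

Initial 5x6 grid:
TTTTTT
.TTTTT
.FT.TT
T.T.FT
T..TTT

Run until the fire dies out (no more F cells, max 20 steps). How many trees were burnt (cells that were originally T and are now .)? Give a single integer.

Step 1: +5 fires, +2 burnt (F count now 5)
Step 2: +7 fires, +5 burnt (F count now 7)
Step 3: +5 fires, +7 burnt (F count now 5)
Step 4: +2 fires, +5 burnt (F count now 2)
Step 5: +0 fires, +2 burnt (F count now 0)
Fire out after step 5
Initially T: 21, now '.': 28
Total burnt (originally-T cells now '.'): 19

Answer: 19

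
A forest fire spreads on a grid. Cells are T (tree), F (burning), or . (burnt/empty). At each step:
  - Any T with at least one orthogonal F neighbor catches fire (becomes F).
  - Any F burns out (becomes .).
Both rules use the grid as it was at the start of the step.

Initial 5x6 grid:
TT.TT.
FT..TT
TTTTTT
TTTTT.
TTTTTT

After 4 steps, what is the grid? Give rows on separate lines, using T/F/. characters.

Step 1: 3 trees catch fire, 1 burn out
  FT.TT.
  .F..TT
  FTTTTT
  TTTTT.
  TTTTTT
Step 2: 3 trees catch fire, 3 burn out
  .F.TT.
  ....TT
  .FTTTT
  FTTTT.
  TTTTTT
Step 3: 3 trees catch fire, 3 burn out
  ...TT.
  ....TT
  ..FTTT
  .FTTT.
  FTTTTT
Step 4: 3 trees catch fire, 3 burn out
  ...TT.
  ....TT
  ...FTT
  ..FTT.
  .FTTTT

...TT.
....TT
...FTT
..FTT.
.FTTTT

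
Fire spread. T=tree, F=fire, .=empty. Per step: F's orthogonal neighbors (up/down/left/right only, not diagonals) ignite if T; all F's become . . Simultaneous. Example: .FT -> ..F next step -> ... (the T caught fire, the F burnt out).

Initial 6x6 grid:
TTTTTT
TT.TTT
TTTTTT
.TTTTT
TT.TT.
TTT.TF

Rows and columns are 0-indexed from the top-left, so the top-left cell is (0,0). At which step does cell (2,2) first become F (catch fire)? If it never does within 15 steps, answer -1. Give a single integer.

Step 1: cell (2,2)='T' (+1 fires, +1 burnt)
Step 2: cell (2,2)='T' (+1 fires, +1 burnt)
Step 3: cell (2,2)='T' (+2 fires, +1 burnt)
Step 4: cell (2,2)='T' (+3 fires, +2 burnt)
Step 5: cell (2,2)='T' (+4 fires, +3 burnt)
Step 6: cell (2,2)='F' (+5 fires, +4 burnt)
  -> target ignites at step 6
Step 7: cell (2,2)='.' (+4 fires, +5 burnt)
Step 8: cell (2,2)='.' (+5 fires, +4 burnt)
Step 9: cell (2,2)='.' (+4 fires, +5 burnt)
Step 10: cell (2,2)='.' (+1 fires, +4 burnt)
Step 11: cell (2,2)='.' (+0 fires, +1 burnt)
  fire out at step 11

6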